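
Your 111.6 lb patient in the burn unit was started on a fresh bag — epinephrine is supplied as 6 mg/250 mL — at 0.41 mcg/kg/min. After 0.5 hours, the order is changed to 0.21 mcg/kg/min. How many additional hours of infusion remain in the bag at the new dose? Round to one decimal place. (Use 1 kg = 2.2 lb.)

Initial rate:
Weight = 111.6 lb ÷ 2.2 lb/kg = 50.72727 kg
Dose = 0.41 mcg/kg/min × 50.72727 kg = 20.79818 mcg/min
20.79818 mcg/min × 60 min/hr = 1247.891 mcg/hr
Concentration = 6 mg ÷ 250 mL = 0.024 mg/mL = 24 mcg/mL
Rate = 1247.891 mcg/hr ÷ 24 mcg/mL = 51.99545 mL/hr
Volume infused so far = 51.99545 mL/hr × 0.5 hr = 25.99773 mL
Volume remaining = 250 − 25.99773 = 224.0023 mL
New rate:
Dose = 0.21 mcg/kg/min × 50.72727 kg = 10.65273 mcg/min
10.65273 mcg/min × 60 min/hr = 639.1636 mcg/hr
Rate = 639.1636 mcg/hr ÷ 24 mcg/mL = 26.63182 mL/hr
Time remaining = 224.0023 mL ÷ 26.63182 mL/hr = 8.411077 hr

8.4 hours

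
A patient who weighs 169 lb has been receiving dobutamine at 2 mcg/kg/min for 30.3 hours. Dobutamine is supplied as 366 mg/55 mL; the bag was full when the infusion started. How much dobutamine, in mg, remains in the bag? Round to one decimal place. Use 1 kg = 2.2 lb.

86.7 mg

Weight = 169 lb ÷ 2.2 lb/kg = 76.81818 kg
Dose = 2 mcg/kg/min × 76.81818 kg = 153.6364 mcg/min
153.6364 mcg/min × 60 min/hr = 9218.182 mcg/hr
Concentration = 366 mg ÷ 55 mL = 6.654545 mg/mL = 6654.545 mcg/mL
Rate = 9218.182 mcg/hr ÷ 6654.545 mcg/mL = 1.385246 mL/hr
Volume infused = 1.385246 mL/hr × 30.3 hr = 41.97295 mL
Volume remaining = 55 − 41.97295 = 13.02705 mL
Drug remaining = 13.02705 mL × 6654.545 mcg/mL = 86689.09 mcg = 86.68909 mg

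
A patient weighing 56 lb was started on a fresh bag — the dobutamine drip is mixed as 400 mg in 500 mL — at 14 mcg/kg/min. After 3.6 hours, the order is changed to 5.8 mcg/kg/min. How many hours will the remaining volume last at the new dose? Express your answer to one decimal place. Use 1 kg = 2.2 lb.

Initial rate:
Weight = 56 lb ÷ 2.2 lb/kg = 25.45455 kg
Dose = 14 mcg/kg/min × 25.45455 kg = 356.3636 mcg/min
356.3636 mcg/min × 60 min/hr = 21381.82 mcg/hr
Concentration = 400 mg ÷ 500 mL = 0.8 mg/mL = 800 mcg/mL
Rate = 21381.82 mcg/hr ÷ 800 mcg/mL = 26.72727 mL/hr
Volume infused so far = 26.72727 mL/hr × 3.6 hr = 96.21818 mL
Volume remaining = 500 − 96.21818 = 403.7818 mL
New rate:
Dose = 5.8 mcg/kg/min × 25.45455 kg = 147.6364 mcg/min
147.6364 mcg/min × 60 min/hr = 8858.182 mcg/hr
Rate = 8858.182 mcg/hr ÷ 800 mcg/mL = 11.07273 mL/hr
Time remaining = 403.7818 mL ÷ 11.07273 mL/hr = 36.46634 hr

36.5 hours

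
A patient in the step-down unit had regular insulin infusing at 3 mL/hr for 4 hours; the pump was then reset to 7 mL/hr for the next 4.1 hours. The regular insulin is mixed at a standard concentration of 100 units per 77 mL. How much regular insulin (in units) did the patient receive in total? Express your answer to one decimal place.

52.9 units

Concentration = 100 units ÷ 77 mL = 1.298701 units/mL
Stage 1: 3 mL/hr × 4 hr = 12 mL → 12 mL × 1.298701 units/mL = 15.58442 units
Stage 2: 7 mL/hr × 4.1 hr = 28.7 mL → 28.7 mL × 1.298701 units/mL = 37.27273 units
Total = 15.58442 + 37.27273 = 52.85714 units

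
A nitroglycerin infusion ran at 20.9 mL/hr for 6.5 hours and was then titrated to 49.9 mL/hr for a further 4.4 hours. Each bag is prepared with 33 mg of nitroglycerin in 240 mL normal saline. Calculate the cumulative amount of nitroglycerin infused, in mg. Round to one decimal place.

Concentration = 33 mg ÷ 240 mL = 0.1375 mg/mL
Stage 1: 20.9 mL/hr × 6.5 hr = 135.85 mL → 135.85 mL × 0.1375 mg/mL = 18.67938 mg
Stage 2: 49.9 mL/hr × 4.4 hr = 219.56 mL → 219.56 mL × 0.1375 mg/mL = 30.1895 mg
Total = 18.67938 + 30.1895 = 48.86888 mg

48.9 mg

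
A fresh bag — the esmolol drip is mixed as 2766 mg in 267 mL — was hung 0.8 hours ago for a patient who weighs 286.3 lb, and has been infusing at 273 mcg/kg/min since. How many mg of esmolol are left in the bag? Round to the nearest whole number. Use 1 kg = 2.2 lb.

Weight = 286.3 lb ÷ 2.2 lb/kg = 130.1364 kg
Dose = 273 mcg/kg/min × 130.1364 kg = 35527.23 mcg/min
35527.23 mcg/min × 60 min/hr = 2131634 mcg/hr
Concentration = 2766 mg ÷ 267 mL = 10.35955 mg/mL = 10359.55 mcg/mL
Rate = 2131634 mcg/hr ÷ 10359.55 mcg/mL = 205.7651 mL/hr
Volume infused = 205.7651 mL/hr × 0.8 hr = 164.6121 mL
Volume remaining = 267 − 164.6121 = 102.3879 mL
Drug remaining = 102.3879 mL × 10359.55 mcg/mL = 1060693 mcg = 1060.693 mg

1061 mg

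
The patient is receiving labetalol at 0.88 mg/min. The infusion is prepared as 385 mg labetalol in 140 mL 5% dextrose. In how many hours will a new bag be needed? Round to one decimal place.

0.88 mg/min × 60 min/hr = 52.8 mg/hr
Concentration = 385 mg ÷ 140 mL = 2.75 mg/mL
Rate = 52.8 mg/hr ÷ 2.75 mg/mL = 19.2 mL/hr
Duration = 140 mL ÷ 19.2 mL/hr = 7.291667 hr

7.3 hours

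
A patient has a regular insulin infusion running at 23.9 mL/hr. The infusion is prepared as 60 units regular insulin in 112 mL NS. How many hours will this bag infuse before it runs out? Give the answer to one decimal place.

4.7 hours

Duration = 112 mL ÷ 23.9 mL/hr = 4.686192 hr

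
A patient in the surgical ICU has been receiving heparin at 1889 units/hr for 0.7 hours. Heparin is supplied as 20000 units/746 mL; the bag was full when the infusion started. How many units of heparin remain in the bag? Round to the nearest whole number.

18678 units

Concentration = 20000 units ÷ 746 mL = 26.80965 units/mL
Rate = 1889 units/hr ÷ 26.80965 units/mL = 70.4597 mL/hr
Volume infused = 70.4597 mL/hr × 0.7 hr = 49.32179 mL
Volume remaining = 746 − 49.32179 = 696.6782 mL
Drug remaining = 696.6782 mL × 26.80965 units/mL = 18677.7 units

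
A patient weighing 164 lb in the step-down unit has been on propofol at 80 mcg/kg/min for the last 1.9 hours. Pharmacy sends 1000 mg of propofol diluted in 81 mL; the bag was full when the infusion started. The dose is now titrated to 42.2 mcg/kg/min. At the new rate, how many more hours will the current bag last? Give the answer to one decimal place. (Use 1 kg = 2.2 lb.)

Initial rate:
Weight = 164 lb ÷ 2.2 lb/kg = 74.54545 kg
Dose = 80 mcg/kg/min × 74.54545 kg = 5963.636 mcg/min
5963.636 mcg/min × 60 min/hr = 357818.2 mcg/hr
Concentration = 1000 mg ÷ 81 mL = 12.34568 mg/mL = 12345.68 mcg/mL
Rate = 357818.2 mcg/hr ÷ 12345.68 mcg/mL = 28.98327 mL/hr
Volume infused so far = 28.98327 mL/hr × 1.9 hr = 55.06822 mL
Volume remaining = 81 − 55.06822 = 25.93178 mL
New rate:
Dose = 42.2 mcg/kg/min × 74.54545 kg = 3145.818 mcg/min
3145.818 mcg/min × 60 min/hr = 188749.1 mcg/hr
Rate = 188749.1 mcg/hr ÷ 12345.68 mcg/mL = 15.28868 mL/hr
Time remaining = 25.93178 mL ÷ 15.28868 mL/hr = 1.696143 hr

1.7 hours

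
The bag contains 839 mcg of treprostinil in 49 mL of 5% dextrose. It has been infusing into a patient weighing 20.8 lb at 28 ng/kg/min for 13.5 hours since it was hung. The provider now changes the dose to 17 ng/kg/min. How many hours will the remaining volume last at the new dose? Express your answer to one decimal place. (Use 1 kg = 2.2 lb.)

Initial rate:
Weight = 20.8 lb ÷ 2.2 lb/kg = 9.454545 kg
Dose = 28 ng/kg/min × 9.454545 kg = 264.7273 ng/min
264.7273 ng/min × 60 min/hr = 15883.64 ng/hr
Concentration = 839 mcg ÷ 49 mL = 17.12245 mcg/mL = 17122.45 ng/mL
Rate = 15883.64 ng/hr ÷ 17122.45 ng/mL = 0.9276498 mL/hr
Volume infused so far = 0.9276498 mL/hr × 13.5 hr = 12.52327 mL
Volume remaining = 49 − 12.52327 = 36.47673 mL
New rate:
Dose = 17 ng/kg/min × 9.454545 kg = 160.7273 ng/min
160.7273 ng/min × 60 min/hr = 9643.636 ng/hr
Rate = 9643.636 ng/hr ÷ 17122.45 ng/mL = 0.5632159 mL/hr
Time remaining = 36.47673 mL ÷ 0.5632159 mL/hr = 64.76508 hr

64.8 hours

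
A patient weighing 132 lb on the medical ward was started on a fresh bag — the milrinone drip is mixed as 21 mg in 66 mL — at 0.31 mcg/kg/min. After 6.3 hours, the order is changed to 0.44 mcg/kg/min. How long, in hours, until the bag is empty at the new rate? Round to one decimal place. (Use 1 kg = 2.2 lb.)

Initial rate:
Weight = 132 lb ÷ 2.2 lb/kg = 60 kg
Dose = 0.31 mcg/kg/min × 60 kg = 18.6 mcg/min
18.6 mcg/min × 60 min/hr = 1116 mcg/hr
Concentration = 21 mg ÷ 66 mL = 0.3181818 mg/mL = 318.1818 mcg/mL
Rate = 1116 mcg/hr ÷ 318.1818 mcg/mL = 3.507429 mL/hr
Volume infused so far = 3.507429 mL/hr × 6.3 hr = 22.0968 mL
Volume remaining = 66 − 22.0968 = 43.9032 mL
New rate:
Dose = 0.44 mcg/kg/min × 60 kg = 26.4 mcg/min
26.4 mcg/min × 60 min/hr = 1584 mcg/hr
Rate = 1584 mcg/hr ÷ 318.1818 mcg/mL = 4.978286 mL/hr
Time remaining = 43.9032 mL ÷ 4.978286 mL/hr = 8.818939 hr

8.8 hours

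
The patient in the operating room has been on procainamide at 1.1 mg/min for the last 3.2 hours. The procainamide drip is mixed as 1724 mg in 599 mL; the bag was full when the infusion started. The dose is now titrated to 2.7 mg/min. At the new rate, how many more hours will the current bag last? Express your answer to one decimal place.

Initial rate:
1.1 mg/min × 60 min/hr = 66 mg/hr
Concentration = 1724 mg ÷ 599 mL = 2.87813 mg/mL
Rate = 66 mg/hr ÷ 2.87813 mg/mL = 22.93155 mL/hr
Volume infused so far = 22.93155 mL/hr × 3.2 hr = 73.38097 mL
Volume remaining = 599 − 73.38097 = 525.619 mL
New rate:
2.7 mg/min × 60 min/hr = 162 mg/hr
Rate = 162 mg/hr ÷ 2.87813 mg/mL = 56.28654 mL/hr
Time remaining = 525.619 mL ÷ 56.28654 mL/hr = 9.338272 hr

9.3 hours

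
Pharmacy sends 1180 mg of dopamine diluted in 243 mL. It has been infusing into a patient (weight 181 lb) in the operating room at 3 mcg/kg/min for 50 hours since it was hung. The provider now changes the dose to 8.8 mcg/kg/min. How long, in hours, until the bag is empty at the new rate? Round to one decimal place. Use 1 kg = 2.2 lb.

10.1 hours

Initial rate:
Weight = 181 lb ÷ 2.2 lb/kg = 82.27273 kg
Dose = 3 mcg/kg/min × 82.27273 kg = 246.8182 mcg/min
246.8182 mcg/min × 60 min/hr = 14809.09 mcg/hr
Concentration = 1180 mg ÷ 243 mL = 4.855967 mg/mL = 4855.967 mcg/mL
Rate = 14809.09 mcg/hr ÷ 4855.967 mcg/mL = 3.049669 mL/hr
Volume infused so far = 3.049669 mL/hr × 50 hr = 152.4834 mL
Volume remaining = 243 − 152.4834 = 90.51656 mL
New rate:
Dose = 8.8 mcg/kg/min × 82.27273 kg = 724 mcg/min
724 mcg/min × 60 min/hr = 43440 mcg/hr
Rate = 43440 mcg/hr ÷ 4855.967 mcg/mL = 8.945695 mL/hr
Time remaining = 90.51656 mL ÷ 8.945695 mL/hr = 10.11845 hr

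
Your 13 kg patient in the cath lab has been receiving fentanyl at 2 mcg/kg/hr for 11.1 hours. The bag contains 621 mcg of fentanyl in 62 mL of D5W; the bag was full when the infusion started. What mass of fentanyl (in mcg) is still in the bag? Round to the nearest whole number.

Dose = 2 mcg/kg/hr × 13 kg = 26 mcg/hr
Concentration = 621 mcg ÷ 62 mL = 10.01613 mcg/mL
Rate = 26 mcg/hr ÷ 10.01613 mcg/mL = 2.595813 mL/hr
Volume infused = 2.595813 mL/hr × 11.1 hr = 28.81353 mL
Volume remaining = 62 − 28.81353 = 33.18647 mL
Drug remaining = 33.18647 mL × 10.01613 mcg/mL = 332.4 mcg

332 mcg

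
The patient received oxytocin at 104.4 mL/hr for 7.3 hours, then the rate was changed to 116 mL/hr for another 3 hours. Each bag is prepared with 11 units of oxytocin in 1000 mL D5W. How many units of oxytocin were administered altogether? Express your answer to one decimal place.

Concentration = 11 units ÷ 1000 mL = 0.011 units/mL
Stage 1: 104.4 mL/hr × 7.3 hr = 762.12 mL → 762.12 mL × 0.011 units/mL = 8.38332 units
Stage 2: 116 mL/hr × 3 hr = 348 mL → 348 mL × 0.011 units/mL = 3.828 units
Total = 8.38332 + 3.828 = 12.21132 units

12.2 units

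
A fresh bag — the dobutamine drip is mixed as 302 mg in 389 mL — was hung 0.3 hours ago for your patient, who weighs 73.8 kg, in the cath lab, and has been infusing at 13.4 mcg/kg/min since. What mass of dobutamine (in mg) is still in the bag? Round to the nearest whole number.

284 mg

Dose = 13.4 mcg/kg/min × 73.8 kg = 988.92 mcg/min
988.92 mcg/min × 60 min/hr = 59335.2 mcg/hr
Concentration = 302 mg ÷ 389 mL = 0.7763496 mg/mL = 776.3496 mcg/mL
Rate = 59335.2 mcg/hr ÷ 776.3496 mcg/mL = 76.42845 mL/hr
Volume infused = 76.42845 mL/hr × 0.3 hr = 22.92854 mL
Volume remaining = 389 − 22.92854 = 366.0715 mL
Drug remaining = 366.0715 mL × 776.3496 mcg/mL = 284199.4 mcg = 284.1994 mg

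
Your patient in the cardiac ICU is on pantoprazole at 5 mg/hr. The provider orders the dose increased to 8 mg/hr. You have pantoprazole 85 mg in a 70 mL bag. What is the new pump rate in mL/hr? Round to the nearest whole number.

7 mL/hr

Concentration = 85 mg ÷ 70 mL = 1.214286 mg/mL
Rate = 8 mg/hr ÷ 1.214286 mg/mL = 6.588235 mL/hr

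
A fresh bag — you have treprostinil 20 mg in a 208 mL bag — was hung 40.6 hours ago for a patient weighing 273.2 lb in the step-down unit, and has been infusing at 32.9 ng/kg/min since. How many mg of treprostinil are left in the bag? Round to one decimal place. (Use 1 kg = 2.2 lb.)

Weight = 273.2 lb ÷ 2.2 lb/kg = 124.1818 kg
Dose = 32.9 ng/kg/min × 124.1818 kg = 4085.582 ng/min
4085.582 ng/min × 60 min/hr = 245134.9 ng/hr
Concentration = 20 mg ÷ 208 mL = 0.09615385 mg/mL = 96153.85 ng/mL
Rate = 245134.9 ng/hr ÷ 96153.85 ng/mL = 2.549403 mL/hr
Volume infused = 2.549403 mL/hr × 40.6 hr = 103.5058 mL
Volume remaining = 208 − 103.5058 = 104.4942 mL
Drug remaining = 104.4942 mL × 96153.85 ng/mL = 10047523 ng = 10.04752 mg

10.0 mg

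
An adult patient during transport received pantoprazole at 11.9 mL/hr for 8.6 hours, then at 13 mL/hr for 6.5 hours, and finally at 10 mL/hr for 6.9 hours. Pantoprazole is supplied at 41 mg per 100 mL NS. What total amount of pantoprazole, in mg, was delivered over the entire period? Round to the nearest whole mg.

105 mg

Concentration = 41 mg ÷ 100 mL = 0.41 mg/mL
Stage 1: 11.9 mL/hr × 8.6 hr = 102.34 mL → 102.34 mL × 0.41 mg/mL = 41.9594 mg
Stage 2: 13 mL/hr × 6.5 hr = 84.5 mL → 84.5 mL × 0.41 mg/mL = 34.645 mg
Stage 3: 10 mL/hr × 6.9 hr = 69 mL → 69 mL × 0.41 mg/mL = 28.29 mg
Total = 41.9594 + 34.645 + 28.29 = 104.8944 mg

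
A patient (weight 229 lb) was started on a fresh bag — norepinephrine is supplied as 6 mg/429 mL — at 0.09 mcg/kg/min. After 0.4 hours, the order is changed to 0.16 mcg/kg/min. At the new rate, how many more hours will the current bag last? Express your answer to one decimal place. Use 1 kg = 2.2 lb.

Initial rate:
Weight = 229 lb ÷ 2.2 lb/kg = 104.0909 kg
Dose = 0.09 mcg/kg/min × 104.0909 kg = 9.368182 mcg/min
9.368182 mcg/min × 60 min/hr = 562.0909 mcg/hr
Concentration = 6 mg ÷ 429 mL = 0.01398601 mg/mL = 13.98601 mcg/mL
Rate = 562.0909 mcg/hr ÷ 13.98601 mcg/mL = 40.1895 mL/hr
Volume infused so far = 40.1895 mL/hr × 0.4 hr = 16.0758 mL
Volume remaining = 429 − 16.0758 = 412.9242 mL
New rate:
Dose = 0.16 mcg/kg/min × 104.0909 kg = 16.65455 mcg/min
16.65455 mcg/min × 60 min/hr = 999.2727 mcg/hr
Rate = 999.2727 mcg/hr ÷ 13.98601 mcg/mL = 71.448 mL/hr
Time remaining = 412.9242 mL ÷ 71.448 mL/hr = 5.779367 hr

5.8 hours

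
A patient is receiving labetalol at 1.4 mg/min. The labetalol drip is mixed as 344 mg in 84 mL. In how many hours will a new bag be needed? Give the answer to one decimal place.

4.1 hours

1.4 mg/min × 60 min/hr = 84 mg/hr
Concentration = 344 mg ÷ 84 mL = 4.095238 mg/mL
Rate = 84 mg/hr ÷ 4.095238 mg/mL = 20.51163 mL/hr
Duration = 84 mL ÷ 20.51163 mL/hr = 4.095238 hr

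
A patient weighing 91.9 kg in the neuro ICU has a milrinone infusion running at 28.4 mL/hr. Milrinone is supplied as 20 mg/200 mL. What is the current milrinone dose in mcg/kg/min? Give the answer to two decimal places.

0.52 mcg/kg/min

Concentration = 20 mg ÷ 200 mL = 0.1 mg/mL = 100 mcg/mL
Drug rate = 28.4 mL/hr × 100 mcg/mL = 2840 mcg/hr
2840 mcg/hr ÷ 60 min/hr = 47.33333 mcg/min
47.33333 mcg/min ÷ 91.9 kg = 0.5150526 mcg/kg/min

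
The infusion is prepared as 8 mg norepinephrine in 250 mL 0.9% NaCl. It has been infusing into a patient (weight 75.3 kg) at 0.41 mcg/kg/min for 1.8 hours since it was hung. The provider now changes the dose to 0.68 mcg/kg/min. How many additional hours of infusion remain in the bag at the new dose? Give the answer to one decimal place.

Initial rate:
Dose = 0.41 mcg/kg/min × 75.3 kg = 30.873 mcg/min
30.873 mcg/min × 60 min/hr = 1852.38 mcg/hr
Concentration = 8 mg ÷ 250 mL = 0.032 mg/mL = 32 mcg/mL
Rate = 1852.38 mcg/hr ÷ 32 mcg/mL = 57.88687 mL/hr
Volume infused so far = 57.88687 mL/hr × 1.8 hr = 104.1964 mL
Volume remaining = 250 − 104.1964 = 145.8036 mL
New rate:
Dose = 0.68 mcg/kg/min × 75.3 kg = 51.204 mcg/min
51.204 mcg/min × 60 min/hr = 3072.24 mcg/hr
Rate = 3072.24 mcg/hr ÷ 32 mcg/mL = 96.0075 mL/hr
Time remaining = 145.8036 mL ÷ 96.0075 mL/hr = 1.518669 hr

1.5 hours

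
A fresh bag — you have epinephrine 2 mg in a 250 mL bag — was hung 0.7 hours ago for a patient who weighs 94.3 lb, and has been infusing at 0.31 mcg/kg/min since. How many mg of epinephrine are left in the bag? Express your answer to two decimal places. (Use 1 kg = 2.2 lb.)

Weight = 94.3 lb ÷ 2.2 lb/kg = 42.86364 kg
Dose = 0.31 mcg/kg/min × 42.86364 kg = 13.28773 mcg/min
13.28773 mcg/min × 60 min/hr = 797.2636 mcg/hr
Concentration = 2 mg ÷ 250 mL = 0.008 mg/mL = 8 mcg/mL
Rate = 797.2636 mcg/hr ÷ 8 mcg/mL = 99.65795 mL/hr
Volume infused = 99.65795 mL/hr × 0.7 hr = 69.76057 mL
Volume remaining = 250 − 69.76057 = 180.2394 mL
Drug remaining = 180.2394 mL × 8 mcg/mL = 1441.915 mcg = 1.441915 mg

1.44 mg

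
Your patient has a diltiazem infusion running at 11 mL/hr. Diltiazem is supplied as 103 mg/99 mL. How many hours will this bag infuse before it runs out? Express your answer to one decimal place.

9.0 hours

Duration = 99 mL ÷ 11 mL/hr = 9 hr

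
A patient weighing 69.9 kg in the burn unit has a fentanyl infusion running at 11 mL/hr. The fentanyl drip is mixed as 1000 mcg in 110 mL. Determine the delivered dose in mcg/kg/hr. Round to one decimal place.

Concentration = 1000 mcg ÷ 110 mL = 9.090909 mcg/mL
Drug rate = 11 mL/hr × 9.090909 mcg/mL = 100 mcg/hr
100 mcg/hr ÷ 69.9 kg = 1.430615 mcg/kg/hr

1.4 mcg/kg/hr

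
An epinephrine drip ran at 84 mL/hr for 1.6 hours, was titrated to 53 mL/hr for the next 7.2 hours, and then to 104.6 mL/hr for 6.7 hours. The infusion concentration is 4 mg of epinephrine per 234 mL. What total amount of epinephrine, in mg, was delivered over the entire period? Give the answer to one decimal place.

Concentration = 4 mg ÷ 234 mL = 0.01709402 mg/mL
Stage 1: 84 mL/hr × 1.6 hr = 134.4 mL → 134.4 mL × 0.01709402 mg/mL = 2.297436 mg
Stage 2: 53 mL/hr × 7.2 hr = 381.6 mL → 381.6 mL × 0.01709402 mg/mL = 6.523077 mg
Stage 3: 104.6 mL/hr × 6.7 hr = 700.82 mL → 700.82 mL × 0.01709402 mg/mL = 11.97983 mg
Total = 2.297436 + 6.523077 + 11.97983 = 20.80034 mg

20.8 mg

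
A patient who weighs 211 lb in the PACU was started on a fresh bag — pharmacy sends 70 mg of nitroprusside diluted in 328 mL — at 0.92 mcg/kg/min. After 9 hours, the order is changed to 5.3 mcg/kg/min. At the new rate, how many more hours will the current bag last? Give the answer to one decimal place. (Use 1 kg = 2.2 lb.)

Initial rate:
Weight = 211 lb ÷ 2.2 lb/kg = 95.90909 kg
Dose = 0.92 mcg/kg/min × 95.90909 kg = 88.23636 mcg/min
88.23636 mcg/min × 60 min/hr = 5294.182 mcg/hr
Concentration = 70 mg ÷ 328 mL = 0.2134146 mg/mL = 213.4146 mcg/mL
Rate = 5294.182 mcg/hr ÷ 213.4146 mcg/mL = 24.80702 mL/hr
Volume infused so far = 24.80702 mL/hr × 9 hr = 223.2632 mL
Volume remaining = 328 − 223.2632 = 104.7368 mL
New rate:
Dose = 5.3 mcg/kg/min × 95.90909 kg = 508.3182 mcg/min
508.3182 mcg/min × 60 min/hr = 30499.09 mcg/hr
Rate = 30499.09 mcg/hr ÷ 213.4146 mcg/mL = 142.91 mL/hr
Time remaining = 104.7368 mL ÷ 142.91 mL/hr = 0.7328862 hr

0.7 hours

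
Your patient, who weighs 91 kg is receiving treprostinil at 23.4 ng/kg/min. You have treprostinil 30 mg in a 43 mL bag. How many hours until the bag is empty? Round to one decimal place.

234.8 hours

Dose = 23.4 ng/kg/min × 91 kg = 2129.4 ng/min
2129.4 ng/min × 60 min/hr = 127764 ng/hr
Concentration = 30 mg ÷ 43 mL = 0.6976744 mg/mL = 697674.4 ng/mL
Rate = 127764 ng/hr ÷ 697674.4 ng/mL = 0.1831284 mL/hr
Duration = 43 mL ÷ 0.1831284 mL/hr = 234.8079 hr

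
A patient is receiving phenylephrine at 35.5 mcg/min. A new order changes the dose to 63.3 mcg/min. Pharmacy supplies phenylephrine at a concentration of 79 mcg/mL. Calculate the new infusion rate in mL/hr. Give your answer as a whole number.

48 mL/hr

63.3 mcg/min × 60 min/hr = 3798 mcg/hr
Rate = 3798 mcg/hr ÷ 79 mcg/mL = 48.07595 mL/hr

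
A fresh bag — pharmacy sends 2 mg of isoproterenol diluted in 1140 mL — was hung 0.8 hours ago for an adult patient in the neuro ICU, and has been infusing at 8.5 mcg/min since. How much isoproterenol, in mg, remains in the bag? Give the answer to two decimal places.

1.59 mg

8.5 mcg/min × 60 min/hr = 510 mcg/hr
Concentration = 2 mg ÷ 1140 mL = 0.001754386 mg/mL = 1.754386 mcg/mL
Rate = 510 mcg/hr ÷ 1.754386 mcg/mL = 290.7 mL/hr
Volume infused = 290.7 mL/hr × 0.8 hr = 232.56 mL
Volume remaining = 1140 − 232.56 = 907.44 mL
Drug remaining = 907.44 mL × 1.754386 mcg/mL = 1592 mcg = 1.592 mg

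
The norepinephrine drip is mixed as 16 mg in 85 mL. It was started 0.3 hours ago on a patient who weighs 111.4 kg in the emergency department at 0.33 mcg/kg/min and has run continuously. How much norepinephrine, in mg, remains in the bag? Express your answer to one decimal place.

15.3 mg

Dose = 0.33 mcg/kg/min × 111.4 kg = 36.762 mcg/min
36.762 mcg/min × 60 min/hr = 2205.72 mcg/hr
Concentration = 16 mg ÷ 85 mL = 0.1882353 mg/mL = 188.2353 mcg/mL
Rate = 2205.72 mcg/hr ÷ 188.2353 mcg/mL = 11.71789 mL/hr
Volume infused = 11.71789 mL/hr × 0.3 hr = 3.515366 mL
Volume remaining = 85 − 3.515366 = 81.48463 mL
Drug remaining = 81.48463 mL × 188.2353 mcg/mL = 15338.28 mcg = 15.33828 mg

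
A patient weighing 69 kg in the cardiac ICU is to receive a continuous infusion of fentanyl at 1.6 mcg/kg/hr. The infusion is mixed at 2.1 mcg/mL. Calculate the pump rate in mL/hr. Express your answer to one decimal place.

Dose = 1.6 mcg/kg/hr × 69 kg = 110.4 mcg/hr
Rate = 110.4 mcg/hr ÷ 2.1 mcg/mL = 52.57143 mL/hr

52.6 mL/hr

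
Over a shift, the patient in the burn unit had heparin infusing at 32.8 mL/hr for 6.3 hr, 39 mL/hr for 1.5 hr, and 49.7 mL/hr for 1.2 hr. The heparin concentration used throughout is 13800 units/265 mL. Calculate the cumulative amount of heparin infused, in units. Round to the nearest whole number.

Concentration = 13800 units ÷ 265 mL = 52.07547 units/mL
Stage 1: 32.8 mL/hr × 6.3 hr = 206.64 mL → 206.64 mL × 52.07547 units/mL = 10760.88 units
Stage 2: 39 mL/hr × 1.5 hr = 58.5 mL → 58.5 mL × 52.07547 units/mL = 3046.415 units
Stage 3: 49.7 mL/hr × 1.2 hr = 59.64 mL → 59.64 mL × 52.07547 units/mL = 3105.781 units
Total = 10760.88 + 3046.415 + 3105.781 = 16913.07 units

16913 units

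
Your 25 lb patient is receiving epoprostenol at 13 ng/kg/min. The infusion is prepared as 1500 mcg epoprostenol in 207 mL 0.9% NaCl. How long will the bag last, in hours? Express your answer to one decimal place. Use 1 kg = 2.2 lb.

Weight = 25 lb ÷ 2.2 lb/kg = 11.36364 kg
Dose = 13 ng/kg/min × 11.36364 kg = 147.7273 ng/min
147.7273 ng/min × 60 min/hr = 8863.636 ng/hr
Concentration = 1500 mcg ÷ 207 mL = 7.246377 mcg/mL = 7246.377 ng/mL
Rate = 8863.636 ng/hr ÷ 7246.377 ng/mL = 1.223182 mL/hr
Duration = 207 mL ÷ 1.223182 mL/hr = 169.2308 hr

169.2 hours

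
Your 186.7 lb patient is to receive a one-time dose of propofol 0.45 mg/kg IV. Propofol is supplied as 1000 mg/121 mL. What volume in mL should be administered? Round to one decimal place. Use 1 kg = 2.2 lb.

Weight = 186.7 lb ÷ 2.2 lb/kg = 84.86364 kg
Dose = 0.45 mg/kg × 84.86364 kg = 38.18864 mg
Concentration = 1000 mg ÷ 121 mL = 8.264463 mg/mL
Volume = 38.18864 mg ÷ 8.264463 mg/mL = 4.620825 mL

4.6 mL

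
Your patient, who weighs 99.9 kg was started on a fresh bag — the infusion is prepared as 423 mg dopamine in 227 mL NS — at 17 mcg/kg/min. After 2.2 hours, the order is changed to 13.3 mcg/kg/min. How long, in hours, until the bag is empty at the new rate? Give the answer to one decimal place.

Initial rate:
Dose = 17 mcg/kg/min × 99.9 kg = 1698.3 mcg/min
1698.3 mcg/min × 60 min/hr = 101898 mcg/hr
Concentration = 423 mg ÷ 227 mL = 1.863436 mg/mL = 1863.436 mcg/mL
Rate = 101898 mcg/hr ÷ 1863.436 mcg/mL = 54.68285 mL/hr
Volume infused so far = 54.68285 mL/hr × 2.2 hr = 120.3023 mL
Volume remaining = 227 − 120.3023 = 106.6977 mL
New rate:
Dose = 13.3 mcg/kg/min × 99.9 kg = 1328.67 mcg/min
1328.67 mcg/min × 60 min/hr = 79720.2 mcg/hr
Rate = 79720.2 mcg/hr ÷ 1863.436 mcg/mL = 42.78129 mL/hr
Time remaining = 106.6977 mL ÷ 42.78129 mL/hr = 2.494028 hr

2.5 hours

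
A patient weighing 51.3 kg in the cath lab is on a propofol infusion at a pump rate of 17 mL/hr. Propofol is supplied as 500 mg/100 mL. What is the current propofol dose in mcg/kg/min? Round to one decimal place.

27.6 mcg/kg/min

Concentration = 500 mg ÷ 100 mL = 5 mg/mL = 5000 mcg/mL
Drug rate = 17 mL/hr × 5000 mcg/mL = 85000 mcg/hr
85000 mcg/hr ÷ 60 min/hr = 1416.667 mcg/min
1416.667 mcg/min ÷ 51.3 kg = 27.61533 mcg/kg/min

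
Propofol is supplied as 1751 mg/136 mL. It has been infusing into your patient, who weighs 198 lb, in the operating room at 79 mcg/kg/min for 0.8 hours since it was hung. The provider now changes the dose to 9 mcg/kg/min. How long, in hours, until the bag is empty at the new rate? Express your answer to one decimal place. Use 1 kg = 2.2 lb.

Initial rate:
Weight = 198 lb ÷ 2.2 lb/kg = 90 kg
Dose = 79 mcg/kg/min × 90 kg = 7110 mcg/min
7110 mcg/min × 60 min/hr = 426600 mcg/hr
Concentration = 1751 mg ÷ 136 mL = 12.875 mg/mL = 12875 mcg/mL
Rate = 426600 mcg/hr ÷ 12875 mcg/mL = 33.13398 mL/hr
Volume infused so far = 33.13398 mL/hr × 0.8 hr = 26.50718 mL
Volume remaining = 136 − 26.50718 = 109.4928 mL
New rate:
Dose = 9 mcg/kg/min × 90 kg = 810 mcg/min
810 mcg/min × 60 min/hr = 48600 mcg/hr
Rate = 48600 mcg/hr ÷ 12875 mcg/mL = 3.774757 mL/hr
Time remaining = 109.4928 mL ÷ 3.774757 mL/hr = 29.00658 hr

29.0 hours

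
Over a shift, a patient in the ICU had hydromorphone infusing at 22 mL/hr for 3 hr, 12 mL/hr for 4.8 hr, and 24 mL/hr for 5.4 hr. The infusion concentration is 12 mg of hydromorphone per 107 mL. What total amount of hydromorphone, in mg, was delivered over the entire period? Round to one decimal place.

28.4 mg

Concentration = 12 mg ÷ 107 mL = 0.1121495 mg/mL
Stage 1: 22 mL/hr × 3 hr = 66 mL → 66 mL × 0.1121495 mg/mL = 7.401869 mg
Stage 2: 12 mL/hr × 4.8 hr = 57.6 mL → 57.6 mL × 0.1121495 mg/mL = 6.459813 mg
Stage 3: 24 mL/hr × 5.4 hr = 129.6 mL → 129.6 mL × 0.1121495 mg/mL = 14.53458 mg
Total = 7.401869 + 6.459813 + 14.53458 = 28.39626 mg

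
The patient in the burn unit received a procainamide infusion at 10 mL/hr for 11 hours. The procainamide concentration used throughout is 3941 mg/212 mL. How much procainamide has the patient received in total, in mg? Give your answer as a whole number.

2045 mg

Concentration = 3941 mg ÷ 212 mL = 18.58962 mg/mL
Drug rate = 10 mL/hr × 18.58962 mg/mL = 185.8962 mg/hr
Total = 185.8962 mg/hr × 11 hr = 2044.858 mg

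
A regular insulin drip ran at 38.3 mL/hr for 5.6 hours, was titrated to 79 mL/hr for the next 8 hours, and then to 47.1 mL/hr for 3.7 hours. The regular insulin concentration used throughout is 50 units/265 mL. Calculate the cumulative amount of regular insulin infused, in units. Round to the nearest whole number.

193 units

Concentration = 50 units ÷ 265 mL = 0.1886792 units/mL
Stage 1: 38.3 mL/hr × 5.6 hr = 214.48 mL → 214.48 mL × 0.1886792 units/mL = 40.46792 units
Stage 2: 79 mL/hr × 8 hr = 632 mL → 632 mL × 0.1886792 units/mL = 119.2453 units
Stage 3: 47.1 mL/hr × 3.7 hr = 174.27 mL → 174.27 mL × 0.1886792 units/mL = 32.88113 units
Total = 40.46792 + 119.2453 + 32.88113 = 192.5943 units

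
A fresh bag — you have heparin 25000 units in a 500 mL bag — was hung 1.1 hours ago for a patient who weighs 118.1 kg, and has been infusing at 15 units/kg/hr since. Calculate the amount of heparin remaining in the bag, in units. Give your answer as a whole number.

Dose = 15 units/kg/hr × 118.1 kg = 1771.5 units/hr
Concentration = 25000 units ÷ 500 mL = 50 units/mL
Rate = 1771.5 units/hr ÷ 50 units/mL = 35.43 mL/hr
Volume infused = 35.43 mL/hr × 1.1 hr = 38.973 mL
Volume remaining = 500 − 38.973 = 461.027 mL
Drug remaining = 461.027 mL × 50 units/mL = 23051.35 units

23051 units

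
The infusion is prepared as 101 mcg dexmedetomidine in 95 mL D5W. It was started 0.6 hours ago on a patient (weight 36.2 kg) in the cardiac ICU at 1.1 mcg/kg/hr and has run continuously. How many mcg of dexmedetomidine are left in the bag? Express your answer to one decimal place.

Dose = 1.1 mcg/kg/hr × 36.2 kg = 39.82 mcg/hr
Concentration = 101 mcg ÷ 95 mL = 1.063158 mcg/mL
Rate = 39.82 mcg/hr ÷ 1.063158 mcg/mL = 37.45446 mL/hr
Volume infused = 37.45446 mL/hr × 0.6 hr = 22.47267 mL
Volume remaining = 95 − 22.47267 = 72.52733 mL
Drug remaining = 72.52733 mL × 1.063158 mcg/mL = 77.108 mcg

77.1 mcg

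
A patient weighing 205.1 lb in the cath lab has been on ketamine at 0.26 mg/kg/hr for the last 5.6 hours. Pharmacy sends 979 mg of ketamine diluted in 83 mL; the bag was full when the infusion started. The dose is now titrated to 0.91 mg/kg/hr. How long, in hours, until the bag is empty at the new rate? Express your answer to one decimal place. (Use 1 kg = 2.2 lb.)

Initial rate:
Weight = 205.1 lb ÷ 2.2 lb/kg = 93.22727 kg
Dose = 0.26 mg/kg/hr × 93.22727 kg = 24.23909 mg/hr
Concentration = 979 mg ÷ 83 mL = 11.79518 mg/mL
Rate = 24.23909 mg/hr ÷ 11.79518 mg/mL = 2.055 mL/hr
Volume infused so far = 2.055 mL/hr × 5.6 hr = 11.508 mL
Volume remaining = 83 − 11.508 = 71.492 mL
New rate:
Dose = 0.91 mg/kg/hr × 93.22727 kg = 84.83682 mg/hr
Rate = 84.83682 mg/hr ÷ 11.79518 mg/mL = 7.192498 mL/hr
Time remaining = 71.492 mL ÷ 7.192498 mL/hr = 9.939801 hr

9.9 hours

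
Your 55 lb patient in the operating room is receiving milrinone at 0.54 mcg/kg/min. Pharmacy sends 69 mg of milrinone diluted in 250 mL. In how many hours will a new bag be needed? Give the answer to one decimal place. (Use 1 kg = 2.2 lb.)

85.2 hours

Weight = 55 lb ÷ 2.2 lb/kg = 25 kg
Dose = 0.54 mcg/kg/min × 25 kg = 13.5 mcg/min
13.5 mcg/min × 60 min/hr = 810 mcg/hr
Concentration = 69 mg ÷ 250 mL = 0.276 mg/mL = 276 mcg/mL
Rate = 810 mcg/hr ÷ 276 mcg/mL = 2.934783 mL/hr
Duration = 250 mL ÷ 2.934783 mL/hr = 85.18519 hr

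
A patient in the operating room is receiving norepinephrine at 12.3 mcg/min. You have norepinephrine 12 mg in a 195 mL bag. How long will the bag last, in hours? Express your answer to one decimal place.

16.3 hours

12.3 mcg/min × 60 min/hr = 738 mcg/hr
Concentration = 12 mg ÷ 195 mL = 0.06153846 mg/mL = 61.53846 mcg/mL
Rate = 738 mcg/hr ÷ 61.53846 mcg/mL = 11.9925 mL/hr
Duration = 195 mL ÷ 11.9925 mL/hr = 16.26016 hr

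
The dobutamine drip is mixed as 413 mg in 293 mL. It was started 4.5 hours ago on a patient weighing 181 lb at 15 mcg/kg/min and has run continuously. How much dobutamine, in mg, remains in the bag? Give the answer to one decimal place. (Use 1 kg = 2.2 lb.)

79.8 mg

Weight = 181 lb ÷ 2.2 lb/kg = 82.27273 kg
Dose = 15 mcg/kg/min × 82.27273 kg = 1234.091 mcg/min
1234.091 mcg/min × 60 min/hr = 74045.45 mcg/hr
Concentration = 413 mg ÷ 293 mL = 1.409556 mg/mL = 1409.556 mcg/mL
Rate = 74045.45 mcg/hr ÷ 1409.556 mcg/mL = 52.53104 mL/hr
Volume infused = 52.53104 mL/hr × 4.5 hr = 236.3897 mL
Volume remaining = 293 − 236.3897 = 56.61033 mL
Drug remaining = 56.61033 mL × 1409.556 mcg/mL = 79795.45 mcg = 79.79545 mg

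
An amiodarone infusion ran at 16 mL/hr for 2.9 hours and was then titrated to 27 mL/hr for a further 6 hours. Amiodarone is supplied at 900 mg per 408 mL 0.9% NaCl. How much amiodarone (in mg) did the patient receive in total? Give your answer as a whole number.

Concentration = 900 mg ÷ 408 mL = 2.205882 mg/mL
Stage 1: 16 mL/hr × 2.9 hr = 46.4 mL → 46.4 mL × 2.205882 mg/mL = 102.3529 mg
Stage 2: 27 mL/hr × 6 hr = 162 mL → 162 mL × 2.205882 mg/mL = 357.3529 mg
Total = 102.3529 + 357.3529 = 459.7059 mg

460 mg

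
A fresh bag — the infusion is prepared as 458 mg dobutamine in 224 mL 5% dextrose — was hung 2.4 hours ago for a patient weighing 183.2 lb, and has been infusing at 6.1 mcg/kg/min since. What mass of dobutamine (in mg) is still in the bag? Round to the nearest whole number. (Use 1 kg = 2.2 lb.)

Weight = 183.2 lb ÷ 2.2 lb/kg = 83.27273 kg
Dose = 6.1 mcg/kg/min × 83.27273 kg = 507.9636 mcg/min
507.9636 mcg/min × 60 min/hr = 30477.82 mcg/hr
Concentration = 458 mg ÷ 224 mL = 2.044643 mg/mL = 2044.643 mcg/mL
Rate = 30477.82 mcg/hr ÷ 2044.643 mcg/mL = 14.90618 mL/hr
Volume infused = 14.90618 mL/hr × 2.4 hr = 35.77484 mL
Volume remaining = 224 − 35.77484 = 188.2252 mL
Drug remaining = 188.2252 mL × 2044.643 mcg/mL = 384853.2 mcg = 384.8532 mg

385 mg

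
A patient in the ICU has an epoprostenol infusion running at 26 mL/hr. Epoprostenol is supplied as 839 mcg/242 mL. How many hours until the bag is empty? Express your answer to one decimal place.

9.3 hours

Duration = 242 mL ÷ 26 mL/hr = 9.307692 hr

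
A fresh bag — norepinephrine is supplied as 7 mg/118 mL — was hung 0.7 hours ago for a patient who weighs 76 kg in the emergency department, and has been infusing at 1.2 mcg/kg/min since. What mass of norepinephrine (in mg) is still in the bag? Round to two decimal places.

Dose = 1.2 mcg/kg/min × 76 kg = 91.2 mcg/min
91.2 mcg/min × 60 min/hr = 5472 mcg/hr
Concentration = 7 mg ÷ 118 mL = 0.05932203 mg/mL = 59.32203 mcg/mL
Rate = 5472 mcg/hr ÷ 59.32203 mcg/mL = 92.24229 mL/hr
Volume infused = 92.24229 mL/hr × 0.7 hr = 64.5696 mL
Volume remaining = 118 − 64.5696 = 53.4304 mL
Drug remaining = 53.4304 mL × 59.32203 mcg/mL = 3169.6 mcg = 3.1696 mg

3.17 mg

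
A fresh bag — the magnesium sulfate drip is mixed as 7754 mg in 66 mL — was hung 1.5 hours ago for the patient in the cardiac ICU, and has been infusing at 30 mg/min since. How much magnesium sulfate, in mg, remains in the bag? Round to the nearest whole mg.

30 mg/min × 60 min/hr = 1800 mg/hr
Concentration = 7754 mg ÷ 66 mL = 117.4848 mg/mL
Rate = 1800 mg/hr ÷ 117.4848 mg/mL = 15.32112 mL/hr
Volume infused = 15.32112 mL/hr × 1.5 hr = 22.98169 mL
Volume remaining = 66 − 22.98169 = 43.01831 mL
Drug remaining = 43.01831 mL × 117.4848 mg/mL = 5054 mg

5054 mg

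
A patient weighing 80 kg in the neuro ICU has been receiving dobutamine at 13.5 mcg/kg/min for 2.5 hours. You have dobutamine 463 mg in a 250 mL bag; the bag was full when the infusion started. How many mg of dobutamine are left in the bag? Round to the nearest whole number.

301 mg

Dose = 13.5 mcg/kg/min × 80 kg = 1080 mcg/min
1080 mcg/min × 60 min/hr = 64800 mcg/hr
Concentration = 463 mg ÷ 250 mL = 1.852 mg/mL = 1852 mcg/mL
Rate = 64800 mcg/hr ÷ 1852 mcg/mL = 34.9892 mL/hr
Volume infused = 34.9892 mL/hr × 2.5 hr = 87.473 mL
Volume remaining = 250 − 87.473 = 162.527 mL
Drug remaining = 162.527 mL × 1852 mcg/mL = 301000 mcg = 301 mg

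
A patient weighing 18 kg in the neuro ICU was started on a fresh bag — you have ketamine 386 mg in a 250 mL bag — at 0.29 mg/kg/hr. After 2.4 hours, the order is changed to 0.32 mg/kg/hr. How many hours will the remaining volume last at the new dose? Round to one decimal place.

64.8 hours

Initial rate:
Dose = 0.29 mg/kg/hr × 18 kg = 5.22 mg/hr
Concentration = 386 mg ÷ 250 mL = 1.544 mg/mL
Rate = 5.22 mg/hr ÷ 1.544 mg/mL = 3.380829 mL/hr
Volume infused so far = 3.380829 mL/hr × 2.4 hr = 8.11399 mL
Volume remaining = 250 − 8.11399 = 241.886 mL
New rate:
Dose = 0.32 mg/kg/hr × 18 kg = 5.76 mg/hr
Rate = 5.76 mg/hr ÷ 1.544 mg/mL = 3.73057 mL/hr
Time remaining = 241.886 mL ÷ 3.73057 mL/hr = 64.83889 hr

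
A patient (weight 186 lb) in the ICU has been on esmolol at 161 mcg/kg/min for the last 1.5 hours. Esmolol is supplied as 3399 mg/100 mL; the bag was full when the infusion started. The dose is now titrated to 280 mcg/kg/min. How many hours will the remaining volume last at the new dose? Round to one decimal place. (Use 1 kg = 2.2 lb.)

1.5 hours

Initial rate:
Weight = 186 lb ÷ 2.2 lb/kg = 84.54545 kg
Dose = 161 mcg/kg/min × 84.54545 kg = 13611.82 mcg/min
13611.82 mcg/min × 60 min/hr = 816709.1 mcg/hr
Concentration = 3399 mg ÷ 100 mL = 33.99 mg/mL = 33990 mcg/mL
Rate = 816709.1 mcg/hr ÷ 33990 mcg/mL = 24.02792 mL/hr
Volume infused so far = 24.02792 mL/hr × 1.5 hr = 36.04188 mL
Volume remaining = 100 − 36.04188 = 63.95812 mL
New rate:
Dose = 280 mcg/kg/min × 84.54545 kg = 23672.73 mcg/min
23672.73 mcg/min × 60 min/hr = 1420364 mcg/hr
Rate = 1420364 mcg/hr ÷ 33990 mcg/mL = 41.78769 mL/hr
Time remaining = 63.95812 mL ÷ 41.78769 mL/hr = 1.530549 hr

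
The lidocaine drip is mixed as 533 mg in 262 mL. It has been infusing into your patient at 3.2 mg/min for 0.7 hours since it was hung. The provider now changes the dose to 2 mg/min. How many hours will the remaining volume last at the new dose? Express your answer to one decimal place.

Initial rate:
3.2 mg/min × 60 min/hr = 192 mg/hr
Concentration = 533 mg ÷ 262 mL = 2.034351 mg/mL
Rate = 192 mg/hr ÷ 2.034351 mg/mL = 94.37899 mL/hr
Volume infused so far = 94.37899 mL/hr × 0.7 hr = 66.06529 mL
Volume remaining = 262 − 66.06529 = 195.9347 mL
New rate:
2 mg/min × 60 min/hr = 120 mg/hr
Rate = 120 mg/hr ÷ 2.034351 mg/mL = 58.98687 mL/hr
Time remaining = 195.9347 mL ÷ 58.98687 mL/hr = 3.321667 hr

3.3 hours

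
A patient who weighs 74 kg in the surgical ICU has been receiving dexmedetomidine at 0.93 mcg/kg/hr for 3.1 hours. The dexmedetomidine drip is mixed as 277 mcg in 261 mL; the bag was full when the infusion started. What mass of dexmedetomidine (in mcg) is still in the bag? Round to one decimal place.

63.7 mcg

Dose = 0.93 mcg/kg/hr × 74 kg = 68.82 mcg/hr
Concentration = 277 mcg ÷ 261 mL = 1.061303 mcg/mL
Rate = 68.82 mcg/hr ÷ 1.061303 mcg/mL = 64.84484 mL/hr
Volume infused = 64.84484 mL/hr × 3.1 hr = 201.019 mL
Volume remaining = 261 − 201.019 = 59.981 mL
Drug remaining = 59.981 mL × 1.061303 mcg/mL = 63.658 mcg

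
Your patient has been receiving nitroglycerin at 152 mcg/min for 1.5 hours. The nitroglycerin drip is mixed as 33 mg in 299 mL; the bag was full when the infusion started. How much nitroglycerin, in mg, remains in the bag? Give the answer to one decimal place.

19.3 mg

152 mcg/min × 60 min/hr = 9120 mcg/hr
Concentration = 33 mg ÷ 299 mL = 0.1103679 mg/mL = 110.3679 mcg/mL
Rate = 9120 mcg/hr ÷ 110.3679 mcg/mL = 82.63273 mL/hr
Volume infused = 82.63273 mL/hr × 1.5 hr = 123.9491 mL
Volume remaining = 299 − 123.9491 = 175.0509 mL
Drug remaining = 175.0509 mL × 110.3679 mcg/mL = 19320 mcg = 19.32 mg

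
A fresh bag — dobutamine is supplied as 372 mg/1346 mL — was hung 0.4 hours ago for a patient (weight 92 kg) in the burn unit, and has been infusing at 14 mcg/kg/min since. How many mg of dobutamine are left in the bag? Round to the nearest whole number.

Dose = 14 mcg/kg/min × 92 kg = 1288 mcg/min
1288 mcg/min × 60 min/hr = 77280 mcg/hr
Concentration = 372 mg ÷ 1346 mL = 0.2763744 mg/mL = 276.3744 mcg/mL
Rate = 77280 mcg/hr ÷ 276.3744 mcg/mL = 279.6206 mL/hr
Volume infused = 279.6206 mL/hr × 0.4 hr = 111.8483 mL
Volume remaining = 1346 − 111.8483 = 1234.152 mL
Drug remaining = 1234.152 mL × 276.3744 mcg/mL = 341088 mcg = 341.088 mg

341 mg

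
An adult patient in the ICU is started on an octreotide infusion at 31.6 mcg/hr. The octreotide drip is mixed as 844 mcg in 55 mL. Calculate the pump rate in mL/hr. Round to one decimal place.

2.1 mL/hr

Concentration = 844 mcg ÷ 55 mL = 15.34545 mcg/mL
Rate = 31.6 mcg/hr ÷ 15.34545 mcg/mL = 2.059242 mL/hr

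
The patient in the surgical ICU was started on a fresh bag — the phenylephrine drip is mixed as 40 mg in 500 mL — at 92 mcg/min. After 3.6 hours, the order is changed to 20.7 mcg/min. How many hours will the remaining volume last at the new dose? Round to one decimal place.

Initial rate:
92 mcg/min × 60 min/hr = 5520 mcg/hr
Concentration = 40 mg ÷ 500 mL = 0.08 mg/mL = 80 mcg/mL
Rate = 5520 mcg/hr ÷ 80 mcg/mL = 69 mL/hr
Volume infused so far = 69 mL/hr × 3.6 hr = 248.4 mL
Volume remaining = 500 − 248.4 = 251.6 mL
New rate:
20.7 mcg/min × 60 min/hr = 1242 mcg/hr
Rate = 1242 mcg/hr ÷ 80 mcg/mL = 15.525 mL/hr
Time remaining = 251.6 mL ÷ 15.525 mL/hr = 16.20612 hr

16.2 hours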